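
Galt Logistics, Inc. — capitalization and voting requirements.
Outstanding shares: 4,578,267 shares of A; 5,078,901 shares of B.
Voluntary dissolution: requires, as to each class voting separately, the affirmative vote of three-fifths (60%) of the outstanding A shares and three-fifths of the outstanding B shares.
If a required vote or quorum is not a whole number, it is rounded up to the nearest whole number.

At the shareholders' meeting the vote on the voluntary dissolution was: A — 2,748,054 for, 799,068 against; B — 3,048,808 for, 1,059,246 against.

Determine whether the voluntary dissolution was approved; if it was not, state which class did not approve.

Approved — every class gave the required vote.

A: 3/5 of 4578267 = 2746960.20, rounded up to 2746961; 2,746,961 required, 2,748,054 in favor — approved.
B: 3/5 of 5078901 = 3047340.60, rounded up to 3047341; 3,047,341 required, 3,048,808 in favor — approved.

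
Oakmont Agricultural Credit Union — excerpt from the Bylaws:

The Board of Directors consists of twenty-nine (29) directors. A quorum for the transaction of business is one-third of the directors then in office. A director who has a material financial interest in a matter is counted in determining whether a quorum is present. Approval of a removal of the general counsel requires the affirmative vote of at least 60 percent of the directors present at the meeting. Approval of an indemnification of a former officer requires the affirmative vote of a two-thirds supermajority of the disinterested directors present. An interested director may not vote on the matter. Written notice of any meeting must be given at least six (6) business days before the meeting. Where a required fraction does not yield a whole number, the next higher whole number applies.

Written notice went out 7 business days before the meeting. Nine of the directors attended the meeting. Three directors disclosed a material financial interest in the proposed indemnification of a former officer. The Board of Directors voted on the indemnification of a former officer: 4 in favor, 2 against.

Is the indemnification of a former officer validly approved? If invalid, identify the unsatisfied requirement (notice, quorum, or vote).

Invalid — quorum requirement not satisfied.

Notice: 7 business days given; 6 required (7 ≥ 6). Satisfied.
Quorum: 9 present (interested directors count toward quorum); quorum is 10. Not satisfied.
Vote: the indemnification of a former officer requires two-thirds of the disinterested directors present (9 − 3 = 6). 2/3 of 6 = 4, so 4 affirmative votes are needed; 4 voted in favor. Satisfied. (Moot — without a quorum no business can be validly transacted.)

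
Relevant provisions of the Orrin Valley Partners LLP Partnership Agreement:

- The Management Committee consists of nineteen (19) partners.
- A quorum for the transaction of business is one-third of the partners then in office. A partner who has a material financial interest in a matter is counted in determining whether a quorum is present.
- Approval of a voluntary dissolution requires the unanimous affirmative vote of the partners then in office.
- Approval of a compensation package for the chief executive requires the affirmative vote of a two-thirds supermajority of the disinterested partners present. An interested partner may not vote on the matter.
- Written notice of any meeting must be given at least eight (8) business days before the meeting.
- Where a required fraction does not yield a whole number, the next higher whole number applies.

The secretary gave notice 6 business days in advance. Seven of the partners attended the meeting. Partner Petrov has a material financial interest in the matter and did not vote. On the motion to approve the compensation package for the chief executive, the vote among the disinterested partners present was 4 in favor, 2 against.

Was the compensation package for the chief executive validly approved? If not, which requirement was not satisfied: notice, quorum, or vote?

Notice: 6 business days given; 8 required (6 < 8). Not satisfied.
Quorum: 7 present (interested partners count toward quorum); quorum is 7. Satisfied.
Vote: the compensation package for the chief executive requires two-thirds of the disinterested partners present (7 − 1 = 6). 2/3 of 6 = 4, so 4 affirmative votes are needed; 4 voted in favor. Satisfied.

Invalid — notice requirement not satisfied.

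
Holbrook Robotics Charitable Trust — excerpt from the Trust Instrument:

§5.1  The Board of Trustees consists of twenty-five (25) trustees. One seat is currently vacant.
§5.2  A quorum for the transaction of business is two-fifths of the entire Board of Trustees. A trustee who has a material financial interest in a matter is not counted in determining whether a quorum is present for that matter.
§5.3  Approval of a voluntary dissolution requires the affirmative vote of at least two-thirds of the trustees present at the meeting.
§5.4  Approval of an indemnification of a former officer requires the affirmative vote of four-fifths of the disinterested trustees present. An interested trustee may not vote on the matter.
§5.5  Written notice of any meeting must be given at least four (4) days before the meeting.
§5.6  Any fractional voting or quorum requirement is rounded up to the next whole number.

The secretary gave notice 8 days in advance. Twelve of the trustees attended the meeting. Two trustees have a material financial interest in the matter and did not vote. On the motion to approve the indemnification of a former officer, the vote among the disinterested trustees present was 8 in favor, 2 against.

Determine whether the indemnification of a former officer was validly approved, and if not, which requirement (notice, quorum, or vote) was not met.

Notice: 8 days given; 4 required (8 ≥ 4). Satisfied.
Quorum: 12 present, but the 2 interested trustees do not count, leaving 10. Quorum is 10. Satisfied.
Vote: the indemnification of a former officer requires four-fifths of the disinterested trustees present (12 − 2 = 10). 4/5 of 10 = 8, so 8 affirmative votes are needed; 8 voted in favor. Satisfied.

Valid — all requirements satisfied.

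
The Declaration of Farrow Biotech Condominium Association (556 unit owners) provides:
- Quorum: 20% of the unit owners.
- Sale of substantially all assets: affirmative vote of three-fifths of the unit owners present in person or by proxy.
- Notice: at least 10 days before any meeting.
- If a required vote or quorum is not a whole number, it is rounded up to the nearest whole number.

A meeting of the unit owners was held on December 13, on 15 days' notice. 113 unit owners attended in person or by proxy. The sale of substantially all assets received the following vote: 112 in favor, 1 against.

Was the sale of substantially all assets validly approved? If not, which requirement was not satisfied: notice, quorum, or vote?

Valid — all requirements satisfied.

Notice: 15 days given; 10 required. Satisfied.
Quorum: 20% of 556 = 111.20, rounded up to 112; 113 present. Satisfied.
Vote: requires three-fifths of those present (113); 3/5 of 113 = 67.80, rounded up to 68, so 68 needed; 112 in favor. Satisfied.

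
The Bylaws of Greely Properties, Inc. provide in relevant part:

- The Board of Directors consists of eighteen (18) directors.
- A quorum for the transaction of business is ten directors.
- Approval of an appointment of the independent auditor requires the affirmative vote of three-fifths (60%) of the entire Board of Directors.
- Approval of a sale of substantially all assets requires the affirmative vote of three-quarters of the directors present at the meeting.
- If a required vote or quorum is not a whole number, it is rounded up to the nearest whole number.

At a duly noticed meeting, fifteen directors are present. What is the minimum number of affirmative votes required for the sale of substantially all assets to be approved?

12

The sale of substantially all assets requires three-fourths of the directors present (15).
3/4 of 15 = 11.25, rounded up to 12.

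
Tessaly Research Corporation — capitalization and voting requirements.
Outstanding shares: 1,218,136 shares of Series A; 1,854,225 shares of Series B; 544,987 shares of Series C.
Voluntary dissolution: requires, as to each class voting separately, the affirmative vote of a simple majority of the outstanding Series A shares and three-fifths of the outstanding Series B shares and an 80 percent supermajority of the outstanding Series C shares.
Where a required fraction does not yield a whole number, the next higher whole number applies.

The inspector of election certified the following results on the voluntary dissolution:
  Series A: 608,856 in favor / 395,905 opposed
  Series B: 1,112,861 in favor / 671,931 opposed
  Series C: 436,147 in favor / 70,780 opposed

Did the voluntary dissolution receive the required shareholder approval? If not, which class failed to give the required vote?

Series A: a majority of 1218136 is 609069; 609,069 required, 608,856 in favor — not approved.
Series B: 3/5 of 1854225 = 1112535; 1,112,535 required, 1,112,861 in favor — approved.
Series C: 4/5 of 544987 = 435989.60, rounded up to 435990; 435,990 required, 436,147 in favor — approved.

Not approved — the Series A shares did not give the required vote.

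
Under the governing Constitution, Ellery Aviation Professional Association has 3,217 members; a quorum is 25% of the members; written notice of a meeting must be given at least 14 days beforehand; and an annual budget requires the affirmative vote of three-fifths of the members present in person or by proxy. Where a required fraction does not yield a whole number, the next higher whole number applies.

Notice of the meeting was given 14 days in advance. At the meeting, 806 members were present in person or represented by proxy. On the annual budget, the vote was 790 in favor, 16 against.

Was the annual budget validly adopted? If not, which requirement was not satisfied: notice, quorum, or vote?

Notice: 14 days given; 14 required. Satisfied.
Quorum: 25% of 3,217 = 804.25, rounded up to 805; 806 present. Satisfied.
Vote: requires three-fifths of those present (806); 3/5 of 806 = 483.60, rounded up to 484, so 484 needed; 790 in favor. Satisfied.

Valid — all requirements satisfied.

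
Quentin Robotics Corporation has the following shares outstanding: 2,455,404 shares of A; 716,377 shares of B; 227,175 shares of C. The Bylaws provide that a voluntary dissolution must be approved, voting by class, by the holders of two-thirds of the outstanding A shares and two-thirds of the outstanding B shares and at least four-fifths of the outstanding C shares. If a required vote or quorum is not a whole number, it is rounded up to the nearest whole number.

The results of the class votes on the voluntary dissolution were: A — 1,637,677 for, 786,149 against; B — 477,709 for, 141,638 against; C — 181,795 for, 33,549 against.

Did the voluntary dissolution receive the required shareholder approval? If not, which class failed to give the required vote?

A: 2/3 of 2455404 = 1636936; 1,636,936 required, 1,637,677 in favor — approved.
B: 2/3 of 716377 = 477584.67, rounded up to 477585; 477,585 required, 477,709 in favor — approved.
C: 4/5 of 227175 = 181740; 181,740 required, 181,795 in favor — approved.

Approved — every class gave the required vote.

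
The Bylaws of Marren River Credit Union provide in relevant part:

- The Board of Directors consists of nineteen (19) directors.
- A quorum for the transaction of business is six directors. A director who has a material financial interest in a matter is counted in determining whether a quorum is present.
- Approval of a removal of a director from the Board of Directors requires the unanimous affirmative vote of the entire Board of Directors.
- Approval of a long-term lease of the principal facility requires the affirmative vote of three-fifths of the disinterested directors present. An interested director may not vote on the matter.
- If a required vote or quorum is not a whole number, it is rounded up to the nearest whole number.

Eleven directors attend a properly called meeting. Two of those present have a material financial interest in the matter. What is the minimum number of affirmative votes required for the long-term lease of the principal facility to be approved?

6

The long-term lease of the principal facility requires three-fifths of the disinterested directors present (11 − 2 = 9).
3/5 of 9 = 5.40, rounded up to 6.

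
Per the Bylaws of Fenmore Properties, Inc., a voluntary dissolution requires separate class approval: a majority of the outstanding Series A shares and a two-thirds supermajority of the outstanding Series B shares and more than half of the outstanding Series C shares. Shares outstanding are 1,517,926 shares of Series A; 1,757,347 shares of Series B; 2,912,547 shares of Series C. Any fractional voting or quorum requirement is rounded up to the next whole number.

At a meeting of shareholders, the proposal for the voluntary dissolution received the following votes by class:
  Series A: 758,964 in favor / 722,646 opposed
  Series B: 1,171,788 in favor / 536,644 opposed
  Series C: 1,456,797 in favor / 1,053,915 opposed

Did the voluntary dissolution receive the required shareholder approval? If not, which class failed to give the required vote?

Approved — every class gave the required vote.

Series A: a majority of 1517926 is 758964; 758,964 required, 758,964 in favor — approved.
Series B: 2/3 of 1757347 = 1171564.67, rounded up to 1171565; 1,171,565 required, 1,171,788 in favor — approved.
Series C: a majority of 2912547 is 1456274; 1,456,274 required, 1,456,797 in favor — approved.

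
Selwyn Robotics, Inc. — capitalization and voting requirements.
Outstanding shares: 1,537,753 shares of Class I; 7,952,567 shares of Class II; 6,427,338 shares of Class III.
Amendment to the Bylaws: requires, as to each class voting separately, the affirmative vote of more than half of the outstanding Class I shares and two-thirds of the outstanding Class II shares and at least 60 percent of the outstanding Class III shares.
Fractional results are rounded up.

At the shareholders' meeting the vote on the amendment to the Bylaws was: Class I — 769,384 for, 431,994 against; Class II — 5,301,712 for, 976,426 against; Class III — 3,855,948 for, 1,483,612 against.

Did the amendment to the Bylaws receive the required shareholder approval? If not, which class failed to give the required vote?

Class I: a majority of 1537753 is 768877; 768,877 required, 769,384 in favor — approved.
Class II: 2/3 of 7952567 = 5301711.33, rounded up to 5301712; 5,301,712 required, 5,301,712 in favor — approved.
Class III: 3/5 of 6427338 = 3856402.80, rounded up to 3856403; 3,856,403 required, 3,855,948 in favor — not approved.

Not approved — the Class III shares did not give the required vote.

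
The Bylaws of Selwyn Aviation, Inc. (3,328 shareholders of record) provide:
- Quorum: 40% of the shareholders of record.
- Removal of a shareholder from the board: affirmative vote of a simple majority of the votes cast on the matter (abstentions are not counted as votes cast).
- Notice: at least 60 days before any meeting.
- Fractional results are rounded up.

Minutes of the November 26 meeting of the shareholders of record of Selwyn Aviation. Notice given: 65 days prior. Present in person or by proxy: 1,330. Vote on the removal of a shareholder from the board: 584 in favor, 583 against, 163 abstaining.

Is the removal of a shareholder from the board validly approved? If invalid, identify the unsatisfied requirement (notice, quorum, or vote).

Invalid — quorum requirement not satisfied.

Notice: 65 days given; 60 required. Satisfied.
Quorum: 40% of 3,328 = 1,331.20, rounded up to 1,332; 1,330 present. Not satisfied.
Vote: requires a majority of the votes cast (1,330 − 163 abstaining = 1,167); a majority of 1167 is 584, so 584 needed; 584 in favor. Satisfied.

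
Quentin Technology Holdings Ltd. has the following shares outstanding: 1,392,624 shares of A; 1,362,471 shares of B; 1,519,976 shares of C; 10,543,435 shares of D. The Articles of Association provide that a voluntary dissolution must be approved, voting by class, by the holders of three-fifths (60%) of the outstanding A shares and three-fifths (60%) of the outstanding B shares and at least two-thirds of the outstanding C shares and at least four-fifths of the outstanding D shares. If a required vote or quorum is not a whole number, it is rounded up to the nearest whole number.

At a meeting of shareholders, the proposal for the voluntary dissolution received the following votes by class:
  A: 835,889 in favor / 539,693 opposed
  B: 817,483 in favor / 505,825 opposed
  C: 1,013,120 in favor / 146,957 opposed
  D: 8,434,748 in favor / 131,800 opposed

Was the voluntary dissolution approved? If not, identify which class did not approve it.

Not approved — the C shares did not give the required vote.

A: 3/5 of 1392624 = 835574.40, rounded up to 835575; 835,575 required, 835,889 in favor — approved.
B: 3/5 of 1362471 = 817482.60, rounded up to 817483; 817,483 required, 817,483 in favor — approved.
C: 2/3 of 1519976 = 1013317.33, rounded up to 1013318; 1,013,318 required, 1,013,120 in favor — not approved.
D: 4/5 of 10543435 = 8434748; 8,434,748 required, 8,434,748 in favor — approved.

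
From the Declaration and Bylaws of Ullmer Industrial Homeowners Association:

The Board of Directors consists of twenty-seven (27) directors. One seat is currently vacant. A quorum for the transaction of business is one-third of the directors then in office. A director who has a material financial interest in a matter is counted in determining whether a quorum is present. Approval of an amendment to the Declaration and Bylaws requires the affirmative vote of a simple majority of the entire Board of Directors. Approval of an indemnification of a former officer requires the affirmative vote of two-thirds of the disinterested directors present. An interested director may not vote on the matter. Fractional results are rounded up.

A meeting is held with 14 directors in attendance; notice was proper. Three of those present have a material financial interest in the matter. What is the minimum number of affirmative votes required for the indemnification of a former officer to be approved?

8

The indemnification of a former officer requires two-thirds of the disinterested directors present (14 − 3 = 11).
2/3 of 11 = 7.33, rounded up to 8.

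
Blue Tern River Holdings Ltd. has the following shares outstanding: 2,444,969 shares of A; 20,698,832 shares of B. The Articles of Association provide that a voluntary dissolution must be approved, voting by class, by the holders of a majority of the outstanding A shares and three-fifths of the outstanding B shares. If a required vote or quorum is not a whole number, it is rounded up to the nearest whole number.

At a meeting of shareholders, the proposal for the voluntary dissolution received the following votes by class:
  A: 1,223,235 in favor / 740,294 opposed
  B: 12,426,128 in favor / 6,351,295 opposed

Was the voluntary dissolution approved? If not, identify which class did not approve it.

Approved — every class gave the required vote.

A: a majority of 2444969 is 1222485; 1,222,485 required, 1,223,235 in favor — approved.
B: 3/5 of 20698832 = 12419299.20, rounded up to 12419300; 12,419,300 required, 12,426,128 in favor — approved.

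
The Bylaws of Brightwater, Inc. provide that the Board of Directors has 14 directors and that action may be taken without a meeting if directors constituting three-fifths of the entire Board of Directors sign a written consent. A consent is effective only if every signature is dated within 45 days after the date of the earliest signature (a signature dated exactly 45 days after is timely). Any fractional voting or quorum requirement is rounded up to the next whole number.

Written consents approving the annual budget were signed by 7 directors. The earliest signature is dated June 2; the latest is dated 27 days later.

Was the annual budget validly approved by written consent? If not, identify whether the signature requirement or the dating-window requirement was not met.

Signatures required: three-fifths of 14 — 3/5 of 14 = 8.40, rounded up to 9, so 9 needed; 7 signed. Insufficient.
Dating window: the latest signature is 27 days after the earliest; the limit is 45 days. Within the window.

Not effective — insufficient signatures.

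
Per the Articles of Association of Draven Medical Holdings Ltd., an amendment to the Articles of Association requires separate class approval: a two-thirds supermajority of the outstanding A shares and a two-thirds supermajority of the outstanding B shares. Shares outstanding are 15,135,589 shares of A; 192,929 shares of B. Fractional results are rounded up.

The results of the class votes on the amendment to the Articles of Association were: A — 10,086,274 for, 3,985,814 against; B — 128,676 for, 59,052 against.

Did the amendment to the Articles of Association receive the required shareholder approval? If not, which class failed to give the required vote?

Not approved — the A shares did not give the required vote.

A: 2/3 of 15135589 = 10090392.67, rounded up to 10090393; 10,090,393 required, 10,086,274 in favor — not approved.
B: 2/3 of 192929 = 128619.33, rounded up to 128620; 128,620 required, 128,676 in favor — approved.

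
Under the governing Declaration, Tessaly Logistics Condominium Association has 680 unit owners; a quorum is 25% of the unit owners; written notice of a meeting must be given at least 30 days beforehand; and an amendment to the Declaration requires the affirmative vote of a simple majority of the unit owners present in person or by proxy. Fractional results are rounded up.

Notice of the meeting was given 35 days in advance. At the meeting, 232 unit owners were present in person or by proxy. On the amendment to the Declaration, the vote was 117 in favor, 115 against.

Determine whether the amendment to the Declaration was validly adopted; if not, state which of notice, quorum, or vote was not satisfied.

Valid — all requirements satisfied.

Notice: 35 days given; 30 required. Satisfied.
Quorum: 25% of 680 = 170; 232 present. Satisfied.
Vote: requires a majority of those present (232); a majority of 232 is 117, so 117 needed; 117 in favor. Satisfied.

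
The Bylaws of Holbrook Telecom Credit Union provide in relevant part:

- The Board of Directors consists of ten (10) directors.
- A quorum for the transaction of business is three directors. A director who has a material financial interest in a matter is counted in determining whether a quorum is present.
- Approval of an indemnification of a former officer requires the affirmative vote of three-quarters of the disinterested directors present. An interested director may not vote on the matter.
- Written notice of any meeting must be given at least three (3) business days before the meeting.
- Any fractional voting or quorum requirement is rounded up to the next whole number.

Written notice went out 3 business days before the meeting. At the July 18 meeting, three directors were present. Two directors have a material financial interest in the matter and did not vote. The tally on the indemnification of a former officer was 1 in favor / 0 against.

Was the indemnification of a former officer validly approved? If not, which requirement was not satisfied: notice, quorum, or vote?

Notice: 3 business days given; 3 required (3 ≥ 3). Satisfied.
Quorum: 3 present (interested directors count toward quorum); quorum is 3. Satisfied.
Vote: the indemnification of a former officer requires three-fourths of the disinterested directors present (3 − 2 = 1). 3/4 of 1 = 0.75, rounded up to 1, so 1 affirmative vote is needed; 1 voted in favor. Satisfied.

Valid — all requirements satisfied.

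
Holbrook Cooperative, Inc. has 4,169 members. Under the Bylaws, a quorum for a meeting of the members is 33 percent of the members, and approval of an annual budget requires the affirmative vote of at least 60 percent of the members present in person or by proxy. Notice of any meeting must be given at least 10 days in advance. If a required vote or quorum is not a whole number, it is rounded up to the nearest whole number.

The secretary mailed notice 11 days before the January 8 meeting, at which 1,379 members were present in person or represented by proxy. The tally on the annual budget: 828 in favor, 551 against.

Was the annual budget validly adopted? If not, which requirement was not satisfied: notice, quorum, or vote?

Notice: 11 days given; 10 required. Satisfied.
Quorum: 33% of 4,169 = 1,375.77, rounded up to 1,376; 1,379 present. Satisfied.
Vote: requires three-fifths of those present (1,379); 3/5 of 1379 = 827.40, rounded up to 828, so 828 needed; 828 in favor. Satisfied.

Valid — all requirements satisfied.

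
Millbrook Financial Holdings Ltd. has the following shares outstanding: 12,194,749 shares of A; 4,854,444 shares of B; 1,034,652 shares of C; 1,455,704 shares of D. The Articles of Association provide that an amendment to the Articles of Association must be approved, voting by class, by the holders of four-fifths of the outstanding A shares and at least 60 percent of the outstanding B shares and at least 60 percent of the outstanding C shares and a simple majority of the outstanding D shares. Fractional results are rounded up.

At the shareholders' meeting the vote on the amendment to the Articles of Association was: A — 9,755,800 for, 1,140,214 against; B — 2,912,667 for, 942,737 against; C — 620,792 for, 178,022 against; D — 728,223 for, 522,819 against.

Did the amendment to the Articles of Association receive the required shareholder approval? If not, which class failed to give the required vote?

Approved — every class gave the required vote.

A: 4/5 of 12194749 = 9755799.20, rounded up to 9755800; 9,755,800 required, 9,755,800 in favor — approved.
B: 3/5 of 4854444 = 2912666.40, rounded up to 2912667; 2,912,667 required, 2,912,667 in favor — approved.
C: 3/5 of 1034652 = 620791.20, rounded up to 620792; 620,792 required, 620,792 in favor — approved.
D: a majority of 1455704 is 727853; 727,853 required, 728,223 in favor — approved.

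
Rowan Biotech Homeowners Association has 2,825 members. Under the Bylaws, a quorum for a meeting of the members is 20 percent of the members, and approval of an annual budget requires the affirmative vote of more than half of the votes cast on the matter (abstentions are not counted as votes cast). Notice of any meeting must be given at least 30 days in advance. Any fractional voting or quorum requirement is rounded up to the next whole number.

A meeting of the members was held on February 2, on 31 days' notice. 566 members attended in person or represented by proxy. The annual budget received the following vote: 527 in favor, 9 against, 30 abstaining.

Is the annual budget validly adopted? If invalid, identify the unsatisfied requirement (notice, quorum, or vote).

Valid — all requirements satisfied.

Notice: 31 days given; 30 required. Satisfied.
Quorum: 20% of 2,825 = 565; 566 present. Satisfied.
Vote: requires a majority of the votes cast (566 − 30 abstaining = 536); a majority of 536 is 269, so 269 needed; 527 in favor. Satisfied.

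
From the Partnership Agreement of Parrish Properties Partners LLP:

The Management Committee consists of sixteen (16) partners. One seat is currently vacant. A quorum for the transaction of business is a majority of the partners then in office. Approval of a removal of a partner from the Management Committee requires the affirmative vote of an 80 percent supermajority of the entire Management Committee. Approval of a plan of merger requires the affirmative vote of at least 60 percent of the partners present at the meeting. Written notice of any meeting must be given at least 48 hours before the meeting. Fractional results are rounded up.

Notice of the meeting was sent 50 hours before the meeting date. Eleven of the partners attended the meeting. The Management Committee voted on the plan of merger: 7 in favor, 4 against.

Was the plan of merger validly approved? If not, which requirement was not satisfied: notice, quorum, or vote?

Notice: 50 hours given; 48 required (50 ≥ 48). Satisfied.
Quorum: 11 present; quorum is 8. Satisfied.
Vote: the plan of merger requires three-fifths of the partners present (11). 3/5 of 11 = 6.60, rounded up to 7, so 7 affirmative votes are needed; 7 voted in favor. Satisfied.

Valid — all requirements satisfied.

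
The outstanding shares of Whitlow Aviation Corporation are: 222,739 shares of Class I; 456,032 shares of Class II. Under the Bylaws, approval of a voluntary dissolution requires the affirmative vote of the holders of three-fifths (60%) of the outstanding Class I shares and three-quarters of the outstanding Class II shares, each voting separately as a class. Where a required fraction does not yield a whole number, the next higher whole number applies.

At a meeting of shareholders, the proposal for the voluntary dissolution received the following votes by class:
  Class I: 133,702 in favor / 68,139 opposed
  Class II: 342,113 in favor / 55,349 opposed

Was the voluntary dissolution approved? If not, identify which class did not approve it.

Approved — every class gave the required vote.

Class I: 3/5 of 222739 = 133643.40, rounded up to 133644; 133,644 required, 133,702 in favor — approved.
Class II: 3/4 of 456032 = 342024; 342,024 required, 342,113 in favor — approved.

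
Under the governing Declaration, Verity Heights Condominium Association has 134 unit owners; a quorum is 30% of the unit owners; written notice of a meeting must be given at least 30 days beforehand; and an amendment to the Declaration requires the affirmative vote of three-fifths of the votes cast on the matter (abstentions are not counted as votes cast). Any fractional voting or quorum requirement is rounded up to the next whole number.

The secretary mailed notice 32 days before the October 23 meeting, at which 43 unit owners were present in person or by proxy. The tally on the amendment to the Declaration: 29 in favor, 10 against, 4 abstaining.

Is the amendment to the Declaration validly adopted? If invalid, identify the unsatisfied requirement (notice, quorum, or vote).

Valid — all requirements satisfied.

Notice: 32 days given; 30 required. Satisfied.
Quorum: 30% of 134 = 40.20, rounded up to 41; 43 present. Satisfied.
Vote: requires three-fifths of the votes cast (43 − 4 abstaining = 39); 3/5 of 39 = 23.40, rounded up to 24, so 24 needed; 29 in favor. Satisfied.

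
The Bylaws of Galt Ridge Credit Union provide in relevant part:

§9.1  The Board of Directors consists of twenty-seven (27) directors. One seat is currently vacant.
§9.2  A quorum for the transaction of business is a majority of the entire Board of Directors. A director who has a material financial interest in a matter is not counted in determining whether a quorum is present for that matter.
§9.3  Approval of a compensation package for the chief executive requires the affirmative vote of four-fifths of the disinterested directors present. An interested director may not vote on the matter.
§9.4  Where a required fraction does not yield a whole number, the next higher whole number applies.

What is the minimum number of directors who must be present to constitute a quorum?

14

A majority of 27 is 14.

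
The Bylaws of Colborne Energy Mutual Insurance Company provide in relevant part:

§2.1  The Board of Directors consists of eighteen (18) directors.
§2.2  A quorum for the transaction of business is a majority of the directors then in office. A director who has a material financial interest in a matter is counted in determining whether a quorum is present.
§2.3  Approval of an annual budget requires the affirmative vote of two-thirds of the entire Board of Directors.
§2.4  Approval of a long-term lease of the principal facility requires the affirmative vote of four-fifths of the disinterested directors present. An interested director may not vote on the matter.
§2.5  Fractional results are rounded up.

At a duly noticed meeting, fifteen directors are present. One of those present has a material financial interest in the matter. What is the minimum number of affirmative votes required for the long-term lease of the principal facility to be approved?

The long-term lease of the principal facility requires four-fifths of the disinterested directors present (15 − 1 = 14).
4/5 of 14 = 11.20, rounded up to 12.

12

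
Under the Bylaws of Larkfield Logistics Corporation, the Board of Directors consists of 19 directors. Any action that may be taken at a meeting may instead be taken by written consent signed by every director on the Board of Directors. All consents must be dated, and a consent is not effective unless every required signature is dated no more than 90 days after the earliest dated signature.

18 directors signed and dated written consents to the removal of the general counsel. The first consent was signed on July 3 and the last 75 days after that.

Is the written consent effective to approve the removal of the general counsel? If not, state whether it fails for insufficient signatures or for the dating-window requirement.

Signatures required: all of 19 — unanimous means all 19, so 19 needed; 18 signed. Insufficient.
Dating window: the latest signature is 75 days after the earliest; the limit is 90 days. Within the window.

Not effective — insufficient signatures.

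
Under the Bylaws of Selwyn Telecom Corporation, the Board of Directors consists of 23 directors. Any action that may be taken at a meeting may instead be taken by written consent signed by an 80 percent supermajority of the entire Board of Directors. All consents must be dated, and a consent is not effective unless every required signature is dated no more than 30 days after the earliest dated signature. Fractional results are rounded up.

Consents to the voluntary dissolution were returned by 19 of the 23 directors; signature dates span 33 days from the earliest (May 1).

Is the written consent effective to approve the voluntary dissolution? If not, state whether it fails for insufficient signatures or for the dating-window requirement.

Not effective — dating-window requirement not satisfied.

Signatures required: an 80 percent supermajority of 23 — 4/5 of 23 = 18.40, rounded up to 19, so 19 needed; 19 signed. Sufficient.
Dating window: the latest signature is 33 days after the earliest; the limit is 30 days. Outside the window.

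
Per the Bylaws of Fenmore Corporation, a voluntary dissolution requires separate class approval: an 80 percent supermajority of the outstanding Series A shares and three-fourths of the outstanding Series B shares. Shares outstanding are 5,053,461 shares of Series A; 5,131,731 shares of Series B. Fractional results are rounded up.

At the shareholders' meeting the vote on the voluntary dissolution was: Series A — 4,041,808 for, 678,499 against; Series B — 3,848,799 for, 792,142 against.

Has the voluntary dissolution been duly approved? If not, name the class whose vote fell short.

Series A: 4/5 of 5053461 = 4042768.80, rounded up to 4042769; 4,042,769 required, 4,041,808 in favor — not approved.
Series B: 3/4 of 5131731 = 3848798.25, rounded up to 3848799; 3,848,799 required, 3,848,799 in favor — approved.

Not approved — the Series A shares did not give the required vote.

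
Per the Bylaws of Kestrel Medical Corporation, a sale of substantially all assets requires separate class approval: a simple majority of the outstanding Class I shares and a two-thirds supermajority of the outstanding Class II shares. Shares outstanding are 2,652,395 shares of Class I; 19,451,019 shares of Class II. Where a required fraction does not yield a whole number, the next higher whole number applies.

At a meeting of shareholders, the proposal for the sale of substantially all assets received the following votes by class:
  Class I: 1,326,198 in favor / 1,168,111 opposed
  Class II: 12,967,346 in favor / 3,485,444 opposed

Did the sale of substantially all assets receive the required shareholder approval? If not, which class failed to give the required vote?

Class I: a majority of 2652395 is 1326198; 1,326,198 required, 1,326,198 in favor — approved.
Class II: 2/3 of 19451019 = 12967346; 12,967,346 required, 12,967,346 in favor — approved.

Approved — every class gave the required vote.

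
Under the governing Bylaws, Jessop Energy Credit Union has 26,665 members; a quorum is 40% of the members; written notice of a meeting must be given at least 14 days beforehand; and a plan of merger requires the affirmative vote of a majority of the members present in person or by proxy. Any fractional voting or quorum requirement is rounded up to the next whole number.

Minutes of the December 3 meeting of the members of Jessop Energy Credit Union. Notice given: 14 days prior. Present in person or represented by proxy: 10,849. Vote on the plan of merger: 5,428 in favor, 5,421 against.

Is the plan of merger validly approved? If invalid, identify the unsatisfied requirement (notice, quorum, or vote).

Notice: 14 days given; 14 required. Satisfied.
Quorum: 40% of 26,665 = 10,666; 10,849 present. Satisfied.
Vote: requires a majority of those present (10,849); a majority of 10849 is 5425, so 5,425 needed; 5,428 in favor. Satisfied.

Valid — all requirements satisfied.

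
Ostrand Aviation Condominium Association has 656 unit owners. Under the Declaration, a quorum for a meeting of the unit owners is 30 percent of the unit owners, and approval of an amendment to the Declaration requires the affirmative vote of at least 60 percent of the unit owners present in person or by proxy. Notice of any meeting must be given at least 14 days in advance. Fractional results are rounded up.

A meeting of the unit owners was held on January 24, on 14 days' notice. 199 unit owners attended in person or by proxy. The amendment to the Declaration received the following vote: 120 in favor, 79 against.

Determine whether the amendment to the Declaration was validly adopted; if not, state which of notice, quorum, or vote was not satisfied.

Valid — all requirements satisfied.

Notice: 14 days given; 14 required. Satisfied.
Quorum: 30% of 656 = 196.80, rounded up to 197; 199 present. Satisfied.
Vote: requires three-fifths of those present (199); 3/5 of 199 = 119.40, rounded up to 120, so 120 needed; 120 in favor. Satisfied.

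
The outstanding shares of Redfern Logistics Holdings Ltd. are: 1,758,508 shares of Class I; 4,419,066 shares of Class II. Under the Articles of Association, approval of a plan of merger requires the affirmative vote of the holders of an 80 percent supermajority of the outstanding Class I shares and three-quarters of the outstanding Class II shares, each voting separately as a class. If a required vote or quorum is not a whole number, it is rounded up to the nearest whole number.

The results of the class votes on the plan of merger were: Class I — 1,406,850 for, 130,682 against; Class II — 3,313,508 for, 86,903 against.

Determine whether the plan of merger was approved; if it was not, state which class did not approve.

Class I: 4/5 of 1758508 = 1406806.40, rounded up to 1406807; 1,406,807 required, 1,406,850 in favor — approved.
Class II: 3/4 of 4419066 = 3314299.50, rounded up to 3314300; 3,314,300 required, 3,313,508 in favor — not approved.

Not approved — the Class II shares did not give the required vote.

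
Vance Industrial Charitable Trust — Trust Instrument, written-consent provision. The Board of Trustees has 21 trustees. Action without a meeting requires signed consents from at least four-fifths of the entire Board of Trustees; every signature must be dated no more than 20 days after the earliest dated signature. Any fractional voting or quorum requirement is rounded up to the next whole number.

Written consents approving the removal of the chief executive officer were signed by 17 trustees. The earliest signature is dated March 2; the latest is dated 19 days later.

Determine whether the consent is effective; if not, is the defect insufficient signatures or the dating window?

Signatures required: at least four-fifths of 21 — 4/5 of 21 = 16.80, rounded up to 17, so 17 needed; 17 signed. Sufficient.
Dating window: the latest signature is 19 days after the earliest; the limit is 20 days. Within the window.

Effective — both the signature and dating-window requirements are satisfied.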